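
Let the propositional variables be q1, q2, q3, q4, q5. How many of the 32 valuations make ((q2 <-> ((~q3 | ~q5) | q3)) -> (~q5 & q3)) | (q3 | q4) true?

Initial set: {(((q2 <-> ((~q3 | ~q5) | q3)) -> (~q5 & q3)) | (q3 | q4))}.
(((q2 <-> ((~q3 | ~q5) | q3)) -> (~q5 & q3)) | (q3 | q4)): β-rule — branch into ((q2 <-> ((~q3 | ~q5) | q3)) -> (~q5 & q3))  //  (q3 | q4).
  branch 1 (add ((q2 <-> ((~q3 | ~q5) | q3)) -> (~q5 & q3))):
    ((q2 <-> ((~q3 | ~q5) | q3)) -> (~q5 & q3)): β-rule — branch into ~(q2 <-> ((~q3 | ~q5) | q3))  //  (~q5 & q3).
      branch 1.1 (add ~(q2 <-> ((~q3 | ~q5) | q3))):
        ~(q2 <-> ((~q3 | ~q5) | q3)): β-rule — branch into q2, ~((~q3 | ~q5) | q3)  //  ~q2, ((~q3 | ~q5) | q3).
          branch 1.1.1 (add q2, ~((~q3 | ~q5) | q3)):
            ~((~q3 | ~q5) | q3): α-rule — add ~(~q3 | ~q5), ~q3.
            ~(~q3 | ~q5): α-rule — add ~~q3, ~~q5.
            × closes — contains both q3 and ~q3.
          branch 1.1.2 (add ~q2, ((~q3 | ~q5) | q3)):
            ((~q3 | ~q5) | q3): β-rule — branch into (~q3 | ~q5)  //  q3.
              branch 1.1.2.1 (add (~q3 | ~q5)):
                (~q3 | ~q5): β-rule — branch into ~q3  //  ~q5.
                  branch 1.1.2.1.1 (add ~q3):
                    ○ open, literals {q2=false, q3=false}.
                  branch 1.1.2.1.2 (add ~q5):
                    ○ open, literals {q2=false, q5=false}.
              branch 1.1.2.2 (add q3):
                ○ open, literals {q2=false, q3=true}.
      branch 1.2 (add (~q5 & q3)):
        (~q5 & q3): α-rule — add ~q5, q3.
        ○ open, literals {q3=true, q5=false}.
  branch 2 (add (q3 | q4)):
    (q3 | q4): β-rule — branch into q3  //  q4.
      branch 2.1 (add q3):
        ○ open, literals {q3=true}.
      branch 2.2 (add q4):
        ○ open, literals {q4=true}.
1 branch closed, 6 open.
Each open branch fixes some atoms; the unmentioned ones are free. Counting distinct full assignments: branch {q2=false, q3=false} (q1, q4, q5) contributes 8 new; branch {q2=false, q5=false} (q1, q3, q4) contributes 4 new; branch {q2=false, q3=true} (q1, q4, q5) contributes 4 new; branch {q3=true, q5=false} (q1, q2, q4) contributes 4 new; branch {q3=true} (q1, q2, q4, q5) contributes 4 new; branch {q4=true} (q1, q2, q3, q5) contributes 4 new. Total: 28.

28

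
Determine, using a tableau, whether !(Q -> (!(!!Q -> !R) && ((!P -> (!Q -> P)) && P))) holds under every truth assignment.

Not valid

Assume the negation and expand:
Initial set: {!!(Q -> (!(!!Q -> !R) && ((!P -> (!Q -> P)) && P)))}.
!!(Q -> (!(!!Q -> !R) && ((!P -> (!Q -> P)) && P))): β-rule — branch into !Q  //  (!(!!Q -> !R) && ((!P -> (!Q -> P)) && P)).
  branch 1 (add !Q):
    ○ open, literals {Q=F}.
  branch 2 (add (!(!!Q -> !R) && ((!P -> (!Q -> P)) && P))):
    (!(!!Q -> !R) && ((!P -> (!Q -> P)) && P)): α-rule — add !(!!Q -> !R), ((!P -> (!Q -> P)) && P).
    !(!!Q -> !R): α-rule — add !!Q, !!R.
    ((!P -> (!Q -> P)) && P): α-rule — add (!P -> (!Q -> P)), P.
    !!Q: drop double negation, giving Q.
    (!P -> (!Q -> P)): β-rule — branch into !!P  //  (!Q -> P).
      branch 2.1 (add !!P):
        ○ open, literals {P=T, Q=T, R=T}.
      branch 2.2 (add (!Q -> P)):
        (!Q -> P): β-rule — branch into !!Q  //  P.
          branch 2.2.1 (add !!Q):
            ○ open, literals {P=T, Q=T, R=T}.
          branch 2.2.2 (add P):
            ○ open, literals {P=T, Q=T, R=T}.
0 branches closed, 4 open.
An open branch gives a countermodel: Q=F (unmentioned atoms arbitrary); under it the original formula is false.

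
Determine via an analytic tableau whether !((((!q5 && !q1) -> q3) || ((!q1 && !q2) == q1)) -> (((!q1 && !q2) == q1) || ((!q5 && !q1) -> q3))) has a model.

Initial set: {T !((((!q5 && !q1) -> q3) || ((!q1 && !q2) == q1)) -> (((!q1 && !q2) == q1) || ((!q5 && !q1) -> q3)))}.
T !((((!q5 && !q1) -> q3) || ((!q1 && !q2) == q1)) -> (((!q1 && !q2) == q1) || ((!q5 && !q1) -> q3))): α-rule — add T (((!q5 && !q1) -> q3) || ((!q1 && !q2) == q1)), F (((!q1 && !q2) == q1) || ((!q5 && !q1) -> q3)).
F (((!q1 && !q2) == q1) || ((!q5 && !q1) -> q3)): α-rule — add F ((!q1 && !q2) == q1), F ((!q5 && !q1) -> q3).
F ((!q5 && !q1) -> q3): α-rule — add T (!q5 && !q1), F q3.
T (!q5 && !q1): α-rule — add T !q5, T !q1.
T (((!q5 && !q1) -> q3) || ((!q1 && !q2) == q1)): β-rule — branch into T ((!q5 && !q1) -> q3)  //  T ((!q1 && !q2) == q1).
  branch 1 (add T ((!q5 && !q1) -> q3)):
    F ((!q1 && !q2) == q1): β-rule — branch into T (!q1 && !q2), F q1  //  F (!q1 && !q2), T q1.
      branch 1.1 (add T (!q1 && !q2), F q1):
        T (!q1 && !q2): α-rule — add T !q1, T !q2.
        T ((!q5 && !q1) -> q3): β-rule — branch into F (!q5 && !q1)  //  T q3.
          branch 1.1.1 (add F (!q5 && !q1)):
            F (!q5 && !q1): β-rule — branch into F !q5  //  F !q1.
              branch 1.1.1.1 (add F !q5):
                × closes — contains both q5 and !q5.
              branch 1.1.1.2 (add F !q1):
                × closes — contains both q1 and !q1.
          branch 1.1.2 (add T q3):
            × closes — contains both q3 and !q3.
      branch 1.2 (add F (!q1 && !q2), T q1):
        × closes — contains both q1 and !q1.
  branch 2 (add T ((!q1 && !q2) == q1)):
    F ((!q1 && !q2) == q1): β-rule — branch into T (!q1 && !q2), F q1  //  F (!q1 && !q2), T q1.
      branch 2.1 (add T (!q1 && !q2), F q1):
        T (!q1 && !q2): α-rule — add T !q1, T !q2.
        T ((!q1 && !q2) == q1): β-rule — branch into T (!q1 && !q2), T q1  //  F (!q1 && !q2), F q1.
          branch 2.1.1 (add T (!q1 && !q2), T q1):
            × closes — contains both q1 and !q1.
          branch 2.1.2 (add F (!q1 && !q2), F q1):
            F (!q1 && !q2): β-rule — branch into F !q1  //  F !q2.
              branch 2.1.2.1 (add F !q1):
                × closes — contains both q1 and !q1.
              branch 2.1.2.2 (add F !q2):
                × closes — contains both q2 and !q2.
      branch 2.2 (add F (!q1 && !q2), T q1):
        × closes — contains both q1 and !q1.
All 8 branches close.
Every branch closed; the formula is unsatisfiable.

Unsatisfiable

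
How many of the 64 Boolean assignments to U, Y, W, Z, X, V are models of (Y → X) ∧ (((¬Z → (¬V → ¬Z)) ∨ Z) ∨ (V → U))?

48

Initial set: {((Y → X) ∧ (((¬Z → (¬V → ¬Z)) ∨ Z) ∨ (V → U)))}.
((Y → X) ∧ (((¬Z → (¬V → ¬Z)) ∨ Z) ∨ (V → U))): α-rule — add (Y → X), (((¬Z → (¬V → ¬Z)) ∨ Z) ∨ (V → U)).
(Y → X): β-rule — branch into ¬Y  //  X.
  branch 1 (add ¬Y):
    (((¬Z → (¬V → ¬Z)) ∨ Z) ∨ (V → U)): β-rule — branch into ((¬Z → (¬V → ¬Z)) ∨ Z)  //  (V → U).
      branch 1.1 (add ((¬Z → (¬V → ¬Z)) ∨ Z)):
        ((¬Z → (¬V → ¬Z)) ∨ Z): β-rule — branch into (¬Z → (¬V → ¬Z))  //  Z.
          branch 1.1.1 (add (¬Z → (¬V → ¬Z))):
            (¬Z → (¬V → ¬Z)): β-rule — branch into ¬¬Z  //  (¬V → ¬Z).
              branch 1.1.1.1 (add ¬¬Z):
                ○ open, literals {Y=0, Z=1}.
              branch 1.1.1.2 (add (¬V → ¬Z)):
                (¬V → ¬Z): β-rule — branch into ¬¬V  //  ¬Z.
                  branch 1.1.1.2.1 (add ¬¬V):
                    ○ open, literals {V=1, Y=0}.
                  branch 1.1.1.2.2 (add ¬Z):
                    ○ open, literals {Y=0, Z=0}.
          branch 1.1.2 (add Z):
            ○ open, literals {Y=0, Z=1}.
      branch 1.2 (add (V → U)):
        (V → U): β-rule — branch into ¬V  //  U.
          branch 1.2.1 (add ¬V):
            ○ open, literals {V=0, Y=0}.
          branch 1.2.2 (add U):
            ○ open, literals {U=1, Y=0}.
  branch 2 (add X):
    (((¬Z → (¬V → ¬Z)) ∨ Z) ∨ (V → U)): β-rule — branch into ((¬Z → (¬V → ¬Z)) ∨ Z)  //  (V → U).
      branch 2.1 (add ((¬Z → (¬V → ¬Z)) ∨ Z)):
        ((¬Z → (¬V → ¬Z)) ∨ Z): β-rule — branch into (¬Z → (¬V → ¬Z))  //  Z.
          branch 2.1.1 (add (¬Z → (¬V → ¬Z))):
            (¬Z → (¬V → ¬Z)): β-rule — branch into ¬¬Z  //  (¬V → ¬Z).
              branch 2.1.1.1 (add ¬¬Z):
                ○ open, literals {X=1, Z=1}.
              branch 2.1.1.2 (add (¬V → ¬Z)):
                (¬V → ¬Z): β-rule — branch into ¬¬V  //  ¬Z.
                  branch 2.1.1.2.1 (add ¬¬V):
                    ○ open, literals {V=1, X=1}.
                  branch 2.1.1.2.2 (add ¬Z):
                    ○ open, literals {X=1, Z=0}.
          branch 2.1.2 (add Z):
            ○ open, literals {X=1, Z=1}.
      branch 2.2 (add (V → U)):
        (V → U): β-rule — branch into ¬V  //  U.
          branch 2.2.1 (add ¬V):
            ○ open, literals {V=0, X=1}.
          branch 2.2.2 (add U):
            ○ open, literals {U=1, X=1}.
0 branches closed, 12 open.
Each open branch fixes some atoms; the unmentioned ones are free. Counting distinct full assignments: branch {Y=0, Z=1} (U, W, X, V) contributes 16 new; branch {V=1, Y=0} (U, W, Z, X) contributes 8 new; branch {Y=0, Z=0} (U, W, X, V) contributes 8 new; branch {Y=0, Z=1} (U, W, X, V) contributes 0 new; branch {V=0, Y=0} (U, W, Z, X) contributes 0 new; branch {U=1, Y=0} (W, Z, X, V) contributes 0 new; branch {X=1, Z=1} (U, Y, W, V) contributes 8 new; branch {V=1, X=1} (U, Y, W, Z) contributes 4 new; branch {X=1, Z=0} (U, Y, W, V) contributes 4 new; branch {X=1, Z=1} (U, Y, W, V) contributes 0 new; branch {V=0, X=1} (U, Y, W, Z) contributes 0 new; branch {U=1, X=1} (Y, W, Z, V) contributes 0 new. Total: 48.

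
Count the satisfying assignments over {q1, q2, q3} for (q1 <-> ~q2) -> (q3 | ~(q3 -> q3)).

6

Initial set: {((q1 <-> ~q2) -> (q3 | ~(q3 -> q3)))}.
((q1 <-> ~q2) -> (q3 | ~(q3 -> q3))): β-rule — branch into ~(q1 <-> ~q2)  //  (q3 | ~(q3 -> q3)).
  branch 1 (add ~(q1 <-> ~q2)):
    ~(q1 <-> ~q2): β-rule — branch into q1, ~~q2  //  ~q1, ~q2.
      branch 1.1 (add q1, ~~q2):
        ○ open, literals {q1=T, q2=T}.
      branch 1.2 (add ~q1, ~q2):
        ○ open, literals {q1=F, q2=F}.
  branch 2 (add (q3 | ~(q3 -> q3))):
    (q3 | ~(q3 -> q3)): β-rule — branch into q3  //  ~(q3 -> q3).
      branch 2.1 (add q3):
        ○ open, literals {q3=T}.
      branch 2.2 (add ~(q3 -> q3)):
        ~(q3 -> q3): α-rule — add q3, ~q3.
        × closes — contains both q3 and ~q3.
1 branch closed, 3 open.
Each open branch fixes some atoms; the unmentioned ones are free. Counting distinct full assignments: branch {q1=T, q2=T} (q3) contributes 2 new; branch {q1=F, q2=F} (q3) contributes 2 new; branch {q3=T} (q1, q2) contributes 2 new. Total: 6.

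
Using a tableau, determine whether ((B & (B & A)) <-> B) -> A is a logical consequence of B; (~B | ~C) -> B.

Yes

Initial set: {B; ((~B | ~C) -> B); ~(((B & (B & A)) <-> B) -> A)}.
~(((B & (B & A)) <-> B) -> A): α-rule — add ((B & (B & A)) <-> B), ~A.
((~B | ~C) -> B): β-rule — branch into ~(~B | ~C)  //  B.
  branch 1 (add ~(~B | ~C)):
    ~(~B | ~C): α-rule — add ~~B, ~~C.
    ((B & (B & A)) <-> B): β-rule — branch into (B & (B & A)), B  //  ~(B & (B & A)), ~B.
      branch 1.1 (add (B & (B & A)), B):
        (B & (B & A)): α-rule — add B, (B & A).
        (B & A): α-rule — add B, A.
        × closes — contains both A and ~A.
      branch 1.2 (add ~(B & (B & A)), ~B):
        × closes — contains both B and ~B.
  branch 2 (add B):
    ((B & (B & A)) <-> B): β-rule — branch into (B & (B & A)), B  //  ~(B & (B & A)), ~B.
      branch 2.1 (add (B & (B & A)), B):
        (B & (B & A)): α-rule — add B, (B & A).
        (B & A): α-rule — add B, A.
        × closes — contains both A and ~A.
      branch 2.2 (add ~(B & (B & A)), ~B):
        × closes — contains both B and ~B.
All 4 branches close.
Every branch closed, so the premises entail the conclusion.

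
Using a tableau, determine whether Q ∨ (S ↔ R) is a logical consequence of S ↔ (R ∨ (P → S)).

No

Initial set: {T (S ↔ (R ∨ (P → S))); F (Q ∨ (S ↔ R))}.
F (Q ∨ (S ↔ R)): α-rule — add F Q, F (S ↔ R).
T (S ↔ (R ∨ (P → S))): β-rule — branch into T S, T (R ∨ (P → S))  //  F S, F (R ∨ (P → S)).
  branch 1 (add T S, T (R ∨ (P → S))):
    F (S ↔ R): β-rule — branch into T S, F R  //  F S, T R.
      branch 1.1 (add T S, F R):
        T (R ∨ (P → S)): β-rule — branch into T R  //  T (P → S).
          branch 1.1.1 (add T R):
            × closes — contains both R and ¬R.
          branch 1.1.2 (add T (P → S)):
            T (P → S): β-rule — branch into F P  //  T S.
              branch 1.1.2.1 (add F P):
                ○ open, literals {P=0, Q=0, R=0, S=1}.
              branch 1.1.2.2 (add T S):
                ○ open, literals {Q=0, R=0, S=1}.
      branch 1.2 (add F S, T R):
        × closes — contains both S and ¬S.
  branch 2 (add F S, F (R ∨ (P → S))):
    F (R ∨ (P → S)): α-rule — add F R, F (P → S).
    F (P → S): α-rule — add T P, F S.
    F (S ↔ R): β-rule — branch into T S, F R  //  F S, T R.
      branch 2.1 (add T S, F R):
        × closes — contains both S and ¬S.
      branch 2.2 (add F S, T R):
        × closes — contains both R and ¬R.
4 branches closed, 2 open.
An open branch gives a countermodel: P=0, Q=0, R=0, S=1 (unmentioned atoms arbitrary); the premises hold there but the conclusion fails.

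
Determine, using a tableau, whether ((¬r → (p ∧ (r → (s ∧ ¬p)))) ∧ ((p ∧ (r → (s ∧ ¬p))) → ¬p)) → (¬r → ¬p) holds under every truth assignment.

Valid

Assume the negation and expand:
Initial set: {¬(((¬r → (p ∧ (r → (s ∧ ¬p)))) ∧ ((p ∧ (r → (s ∧ ¬p))) → ¬p)) → (¬r → ¬p))}.
¬(((¬r → (p ∧ (r → (s ∧ ¬p)))) ∧ ((p ∧ (r → (s ∧ ¬p))) → ¬p)) → (¬r → ¬p)): α-rule — add ((¬r → (p ∧ (r → (s ∧ ¬p)))) ∧ ((p ∧ (r → (s ∧ ¬p))) → ¬p)), ¬(¬r → ¬p).
((¬r → (p ∧ (r → (s ∧ ¬p)))) ∧ ((p ∧ (r → (s ∧ ¬p))) → ¬p)): α-rule — add (¬r → (p ∧ (r → (s ∧ ¬p)))), ((p ∧ (r → (s ∧ ¬p))) → ¬p).
¬(¬r → ¬p): α-rule — add ¬r, ¬¬p.
(¬r → (p ∧ (r → (s ∧ ¬p)))): β-rule — branch into ¬¬r  //  (p ∧ (r → (s ∧ ¬p))).
  branch 1 (add ¬¬r):
    × closes — contains both r and ¬r.
  branch 2 (add (p ∧ (r → (s ∧ ¬p)))):
    (p ∧ (r → (s ∧ ¬p))): α-rule — add p, (r → (s ∧ ¬p)).
    ((p ∧ (r → (s ∧ ¬p))) → ¬p): β-rule — branch into ¬(p ∧ (r → (s ∧ ¬p)))  //  ¬p.
      branch 2.1 (add ¬(p ∧ (r → (s ∧ ¬p)))):
        (r → (s ∧ ¬p)): β-rule — branch into ¬r  //  (s ∧ ¬p).
          branch 2.1.1 (add ¬r):
            ¬(p ∧ (r → (s ∧ ¬p))): β-rule — branch into ¬p  //  ¬(r → (s ∧ ¬p)).
              branch 2.1.1.1 (add ¬p):
                × closes — contains both p and ¬p.
              branch 2.1.1.2 (add ¬(r → (s ∧ ¬p))):
                ¬(r → (s ∧ ¬p)): α-rule — add r, ¬(s ∧ ¬p).
                × closes — contains both r and ¬r.
          branch 2.1.2 (add (s ∧ ¬p)):
            (s ∧ ¬p): α-rule — add s, ¬p.
            × closes — contains both p and ¬p.
      branch 2.2 (add ¬p):
        × closes — contains both p and ¬p.
All 5 branches close.
Every branch closed, so the negation is unsatisfiable and the formula is valid.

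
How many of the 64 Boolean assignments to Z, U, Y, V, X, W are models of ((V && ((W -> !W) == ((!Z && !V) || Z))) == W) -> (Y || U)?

Initial set: {(((V && ((W -> !W) == ((!Z && !V) || Z))) == W) -> (Y || U))}.
(((V && ((W -> !W) == ((!Z && !V) || Z))) == W) -> (Y || U)): β-rule — branch into !((V && ((W -> !W) == ((!Z && !V) || Z))) == W)  //  (Y || U).
  branch 1 (add !((V && ((W -> !W) == ((!Z && !V) || Z))) == W)):
    !((V && ((W -> !W) == ((!Z && !V) || Z))) == W): β-rule — branch into (V && ((W -> !W) == ((!Z && !V) || Z))), !W  //  !(V && ((W -> !W) == ((!Z && !V) || Z))), W.
      branch 1.1 (add (V && ((W -> !W) == ((!Z && !V) || Z))), !W):
        (V && ((W -> !W) == ((!Z && !V) || Z))): α-rule — add V, ((W -> !W) == ((!Z && !V) || Z)).
        ((W -> !W) == ((!Z && !V) || Z)): β-rule — branch into (W -> !W), ((!Z && !V) || Z)  //  !(W -> !W), !((!Z && !V) || Z).
          branch 1.1.1 (add (W -> !W), ((!Z && !V) || Z)):
            (W -> !W): β-rule — branch into !W  //  !W.
              branch 1.1.1.1 (add !W):
                ((!Z && !V) || Z): β-rule — branch into (!Z && !V)  //  Z.
                  branch 1.1.1.1.1 (add (!Z && !V)):
                    (!Z && !V): α-rule — add !Z, !V.
                    × closes — contains both V and !V.
                  branch 1.1.1.1.2 (add Z):
                    ○ open, literals {V=1, W=0, Z=1}.
              branch 1.1.1.2 (add !W):
                ((!Z && !V) || Z): β-rule — branch into (!Z && !V)  //  Z.
                  branch 1.1.1.2.1 (add (!Z && !V)):
                    (!Z && !V): α-rule — add !Z, !V.
                    × closes — contains both V and !V.
                  branch 1.1.1.2.2 (add Z):
                    ○ open, literals {V=1, W=0, Z=1}.
          branch 1.1.2 (add !(W -> !W), !((!Z && !V) || Z)):
            !(W -> !W): α-rule — add W, !!W.
            × closes — contains both W and !W.
      branch 1.2 (add !(V && ((W -> !W) == ((!Z && !V) || Z))), W):
        !(V && ((W -> !W) == ((!Z && !V) || Z))): β-rule — branch into !V  //  !((W -> !W) == ((!Z && !V) || Z)).
          branch 1.2.1 (add !V):
            ○ open, literals {V=0, W=1}.
          branch 1.2.2 (add !((W -> !W) == ((!Z && !V) || Z))):
            !((W -> !W) == ((!Z && !V) || Z)): β-rule — branch into (W -> !W), !((!Z && !V) || Z)  //  !(W -> !W), ((!Z && !V) || Z).
              branch 1.2.2.1 (add (W -> !W), !((!Z && !V) || Z)):
                !((!Z && !V) || Z): α-rule — add !(!Z && !V), !Z.
                (W -> !W): β-rule — branch into !W  //  !W.
                  branch 1.2.2.1.1 (add !W):
                    × closes — contains both W and !W.
                  branch 1.2.2.1.2 (add !W):
                    × closes — contains both W and !W.
              branch 1.2.2.2 (add !(W -> !W), ((!Z && !V) || Z)):
                !(W -> !W): α-rule — add W, !!W.
                ((!Z && !V) || Z): β-rule — branch into (!Z && !V)  //  Z.
                  branch 1.2.2.2.1 (add (!Z && !V)):
                    (!Z && !V): α-rule — add !Z, !V.
                    ○ open, literals {V=0, W=1, Z=0}.
                  branch 1.2.2.2.2 (add Z):
                    ○ open, literals {W=1, Z=1}.
  branch 2 (add (Y || U)):
    (Y || U): β-rule — branch into Y  //  U.
      branch 2.1 (add Y):
        ○ open, literals {Y=1}.
      branch 2.2 (add U):
        ○ open, literals {U=1}.
5 branches closed, 7 open.
Each open branch fixes some atoms; the unmentioned ones are free. Counting distinct full assignments: branch {V=1, W=0, Z=1} (U, Y, X) contributes 8 new; branch {V=1, W=0, Z=1} (U, Y, X) contributes 0 new; branch {V=0, W=1} (Z, U, Y, X) contributes 16 new; branch {V=0, W=1, Z=0} (U, Y, X) contributes 0 new; branch {W=1, Z=1} (U, Y, V, X) contributes 8 new; branch {Y=1} (Z, U, V, X, W) contributes 16 new; branch {U=1} (Z, Y, V, X, W) contributes 8 new. Total: 56.

56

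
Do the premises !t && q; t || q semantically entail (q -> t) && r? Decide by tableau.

Initial set: {T (!t && q); T (t || q); F ((q -> t) && r)}.
T (!t && q): α-rule — add T !t, T q.
T (t || q): β-rule — branch into T t  //  T q.
  branch 1 (add T t):
    × closes — contains both t and !t.
  branch 2 (add T q):
    F ((q -> t) && r): β-rule — branch into F (q -> t)  //  F r.
      branch 2.1 (add F (q -> t)):
        F (q -> t): α-rule — add T q, F t.
        ○ open, literals {q=true, t=false}.
      branch 2.2 (add F r):
        ○ open, literals {q=true, r=false, t=false}.
1 branch closed, 2 open.
An open branch gives a countermodel: q=true, t=false (unmentioned atoms arbitrary); the premises hold there but the conclusion fails.

No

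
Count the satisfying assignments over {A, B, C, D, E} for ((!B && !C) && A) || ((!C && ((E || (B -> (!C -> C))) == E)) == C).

6

Initial set: {(((!B && !C) && A) || ((!C && ((E || (B -> (!C -> C))) == E)) == C))}.
(((!B && !C) && A) || ((!C && ((E || (B -> (!C -> C))) == E)) == C)): β-rule — branch into ((!B && !C) && A)  //  ((!C && ((E || (B -> (!C -> C))) == E)) == C).
  branch 1 (add ((!B && !C) && A)):
    ((!B && !C) && A): α-rule — add (!B && !C), A.
    (!B && !C): α-rule — add !B, !C.
    ○ open, literals {A=1, B=0, C=0}.
  branch 2 (add ((!C && ((E || (B -> (!C -> C))) == E)) == C)):
    ((!C && ((E || (B -> (!C -> C))) == E)) == C): β-rule — branch into (!C && ((E || (B -> (!C -> C))) == E)), C  //  !(!C && ((E || (B -> (!C -> C))) == E)), !C.
      branch 2.1 (add (!C && ((E || (B -> (!C -> C))) == E)), C):
        (!C && ((E || (B -> (!C -> C))) == E)): α-rule — add !C, ((E || (B -> (!C -> C))) == E).
        × closes — contains both C and !C.
      branch 2.2 (add !(!C && ((E || (B -> (!C -> C))) == E)), !C):
        !(!C && ((E || (B -> (!C -> C))) == E)): β-rule — branch into !!C  //  !((E || (B -> (!C -> C))) == E).
          branch 2.2.1 (add !!C):
            × closes — contains both C and !C.
          branch 2.2.2 (add !((E || (B -> (!C -> C))) == E)):
            !((E || (B -> (!C -> C))) == E): β-rule — branch into (E || (B -> (!C -> C))), !E  //  !(E || (B -> (!C -> C))), E.
              branch 2.2.2.1 (add (E || (B -> (!C -> C))), !E):
                (E || (B -> (!C -> C))): β-rule — branch into E  //  (B -> (!C -> C)).
                  branch 2.2.2.1.1 (add E):
                    × closes — contains both E and !E.
                  branch 2.2.2.1.2 (add (B -> (!C -> C))):
                    (B -> (!C -> C)): β-rule — branch into !B  //  (!C -> C).
                      branch 2.2.2.1.2.1 (add !B):
                        ○ open, literals {B=0, C=0, E=0}.
                      branch 2.2.2.1.2.2 (add (!C -> C)):
                        (!C -> C): β-rule — branch into !!C  //  C.
                          branch 2.2.2.1.2.2.1 (add !!C):
                            × closes — contains both C and !C.
                          branch 2.2.2.1.2.2.2 (add C):
                            × closes — contains both C and !C.
              branch 2.2.2.2 (add !(E || (B -> (!C -> C))), E):
                !(E || (B -> (!C -> C))): α-rule — add !E, !(B -> (!C -> C)).
                × closes — contains both E and !E.
6 branches closed, 2 open.
Each open branch fixes some atoms; the unmentioned ones are free. Counting distinct full assignments: branch {A=1, B=0, C=0} (D, E) contributes 4 new; branch {B=0, C=0, E=0} (A, D) contributes 2 new. Total: 6.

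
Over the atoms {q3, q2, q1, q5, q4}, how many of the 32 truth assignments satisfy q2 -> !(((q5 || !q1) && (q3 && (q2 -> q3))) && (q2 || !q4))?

Initial set: {T (q2 -> !(((q5 || !q1) && (q3 && (q2 -> q3))) && (q2 || !q4)))}.
T (q2 -> !(((q5 || !q1) && (q3 && (q2 -> q3))) && (q2 || !q4))): β-rule — branch into F q2  //  T !(((q5 || !q1) && (q3 && (q2 -> q3))) && (q2 || !q4)).
  branch 1 (add F q2):
    ○ open, literals {q2=F}.
  branch 2 (add T !(((q5 || !q1) && (q3 && (q2 -> q3))) && (q2 || !q4))):
    T !(((q5 || !q1) && (q3 && (q2 -> q3))) && (q2 || !q4)): β-rule — branch into F ((q5 || !q1) && (q3 && (q2 -> q3)))  //  F (q2 || !q4).
      branch 2.1 (add F ((q5 || !q1) && (q3 && (q2 -> q3)))):
        F ((q5 || !q1) && (q3 && (q2 -> q3))): β-rule — branch into F (q5 || !q1)  //  F (q3 && (q2 -> q3)).
          branch 2.1.1 (add F (q5 || !q1)):
            F (q5 || !q1): α-rule — add F q5, F !q1.
            ○ open, literals {q1=T, q5=F}.
          branch 2.1.2 (add F (q3 && (q2 -> q3))):
            F (q3 && (q2 -> q3)): β-rule — branch into F q3  //  F (q2 -> q3).
              branch 2.1.2.1 (add F q3):
                ○ open, literals {q3=F}.
              branch 2.1.2.2 (add F (q2 -> q3)):
                F (q2 -> q3): α-rule — add T q2, F q3.
                ○ open, literals {q2=T, q3=F}.
      branch 2.2 (add F (q2 || !q4)):
        F (q2 || !q4): α-rule — add F q2, F !q4.
        ○ open, literals {q2=F, q4=T}.
0 branches closed, 5 open.
Each open branch fixes some atoms; the unmentioned ones are free. Counting distinct full assignments: branch {q2=F} (q3, q1, q5, q4) contributes 16 new; branch {q1=T, q5=F} (q3, q2, q4) contributes 4 new; branch {q3=F} (q2, q1, q5, q4) contributes 6 new; branch {q2=T, q3=F} (q1, q5, q4) contributes 0 new; branch {q2=F, q4=T} (q3, q1, q5) contributes 0 new. Total: 26.

26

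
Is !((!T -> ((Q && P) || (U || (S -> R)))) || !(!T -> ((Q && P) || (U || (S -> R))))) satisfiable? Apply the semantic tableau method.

Unsatisfiable

Initial set: {!((!T -> ((Q && P) || (U || (S -> R)))) || !(!T -> ((Q && P) || (U || (S -> R)))))}.
!((!T -> ((Q && P) || (U || (S -> R)))) || !(!T -> ((Q && P) || (U || (S -> R))))): α-rule — add !(!T -> ((Q && P) || (U || (S -> R)))), !!(!T -> ((Q && P) || (U || (S -> R)))).
!(!T -> ((Q && P) || (U || (S -> R)))): α-rule — add !T, !((Q && P) || (U || (S -> R))).
!((Q && P) || (U || (S -> R))): α-rule — add !(Q && P), !(U || (S -> R)).
!(U || (S -> R)): α-rule — add !U, !(S -> R).
!(S -> R): α-rule — add S, !R.
!!(!T -> ((Q && P) || (U || (S -> R)))): β-rule — branch into !!T  //  ((Q && P) || (U || (S -> R))).
  branch 1 (add !!T):
    × closes — contains both T and !T.
  branch 2 (add ((Q && P) || (U || (S -> R)))):
    !(Q && P): β-rule — branch into !Q  //  !P.
      branch 2.1 (add !Q):
        ((Q && P) || (U || (S -> R))): β-rule — branch into (Q && P)  //  (U || (S -> R)).
          branch 2.1.1 (add (Q && P)):
            (Q && P): α-rule — add Q, P.
            × closes — contains both Q and !Q.
          branch 2.1.2 (add (U || (S -> R))):
            (U || (S -> R)): β-rule — branch into U  //  (S -> R).
              branch 2.1.2.1 (add U):
                × closes — contains both U and !U.
              branch 2.1.2.2 (add (S -> R)):
                (S -> R): β-rule — branch into !S  //  R.
                  branch 2.1.2.2.1 (add !S):
                    × closes — contains both S and !S.
                  branch 2.1.2.2.2 (add R):
                    × closes — contains both R and !R.
      branch 2.2 (add !P):
        ((Q && P) || (U || (S -> R))): β-rule — branch into (Q && P)  //  (U || (S -> R)).
          branch 2.2.1 (add (Q && P)):
            (Q && P): α-rule — add Q, P.
            × closes — contains both P and !P.
          branch 2.2.2 (add (U || (S -> R))):
            (U || (S -> R)): β-rule — branch into U  //  (S -> R).
              branch 2.2.2.1 (add U):
                × closes — contains both U and !U.
              branch 2.2.2.2 (add (S -> R)):
                (S -> R): β-rule — branch into !S  //  R.
                  branch 2.2.2.2.1 (add !S):
                    × closes — contains both S and !S.
                  branch 2.2.2.2.2 (add R):
                    × closes — contains both R and !R.
All 9 branches close.
Every branch closed; the formula is unsatisfiable.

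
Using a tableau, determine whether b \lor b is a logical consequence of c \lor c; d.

No

Initial set: {(c \lor c); d; \lnot (b \lor b)}.
\lnot (b \lor b): α-rule — add \lnot b, \lnot b.
(c \lor c): β-rule — branch into c  //  c.
  branch 1 (add c):
    ○ open, literals {b=false, c=true, d=true}.
  branch 2 (add c):
    ○ open, literals {b=false, c=true, d=true}.
0 branches closed, 2 open.
An open branch gives a countermodel: b=false, c=true, d=true (unmentioned atoms arbitrary); the premises hold there but the conclusion fails.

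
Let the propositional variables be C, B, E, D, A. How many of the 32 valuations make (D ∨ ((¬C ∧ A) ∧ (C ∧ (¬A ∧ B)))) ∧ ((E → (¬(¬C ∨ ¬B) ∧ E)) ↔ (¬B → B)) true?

Initial set: {((D ∨ ((¬C ∧ A) ∧ (C ∧ (¬A ∧ B)))) ∧ ((E → (¬(¬C ∨ ¬B) ∧ E)) ↔ (¬B → B)))}.
((D ∨ ((¬C ∧ A) ∧ (C ∧ (¬A ∧ B)))) ∧ ((E → (¬(¬C ∨ ¬B) ∧ E)) ↔ (¬B → B))): α-rule — add (D ∨ ((¬C ∧ A) ∧ (C ∧ (¬A ∧ B)))), ((E → (¬(¬C ∨ ¬B) ∧ E)) ↔ (¬B → B)).
(D ∨ ((¬C ∧ A) ∧ (C ∧ (¬A ∧ B)))): β-rule — branch into D  //  ((¬C ∧ A) ∧ (C ∧ (¬A ∧ B))).
  branch 1 (add D):
    ((E → (¬(¬C ∨ ¬B) ∧ E)) ↔ (¬B → B)): β-rule — branch into (E → (¬(¬C ∨ ¬B) ∧ E)), (¬B → B)  //  ¬(E → (¬(¬C ∨ ¬B) ∧ E)), ¬(¬B → B).
      branch 1.1 (add (E → (¬(¬C ∨ ¬B) ∧ E)), (¬B → B)):
        (E → (¬(¬C ∨ ¬B) ∧ E)): β-rule — branch into ¬E  //  (¬(¬C ∨ ¬B) ∧ E).
          branch 1.1.1 (add ¬E):
            (¬B → B): β-rule — branch into ¬¬B  //  B.
              branch 1.1.1.1 (add ¬¬B):
                ○ open, literals {B=T, D=T, E=F}.
              branch 1.1.1.2 (add B):
                ○ open, literals {B=T, D=T, E=F}.
          branch 1.1.2 (add (¬(¬C ∨ ¬B) ∧ E)):
            (¬(¬C ∨ ¬B) ∧ E): α-rule — add ¬(¬C ∨ ¬B), E.
            ¬(¬C ∨ ¬B): α-rule — add ¬¬C, ¬¬B.
            (¬B → B): β-rule — branch into ¬¬B  //  B.
              branch 1.1.2.1 (add ¬¬B):
                ○ open, literals {B=T, C=T, D=T, E=T}.
              branch 1.1.2.2 (add B):
                ○ open, literals {B=T, C=T, D=T, E=T}.
      branch 1.2 (add ¬(E → (¬(¬C ∨ ¬B) ∧ E)), ¬(¬B → B)):
        ¬(E → (¬(¬C ∨ ¬B) ∧ E)): α-rule — add E, ¬(¬(¬C ∨ ¬B) ∧ E).
        ¬(¬B → B): α-rule — add ¬B, ¬B.
        ¬(¬(¬C ∨ ¬B) ∧ E): β-rule — branch into ¬¬(¬C ∨ ¬B)  //  ¬E.
          branch 1.2.1 (add ¬¬(¬C ∨ ¬B)):
            ¬¬(¬C ∨ ¬B): β-rule — branch into ¬C  //  ¬B.
              branch 1.2.1.1 (add ¬C):
                ○ open, literals {B=F, C=F, D=T, E=T}.
              branch 1.2.1.2 (add ¬B):
                ○ open, literals {B=F, D=T, E=T}.
          branch 1.2.2 (add ¬E):
            × closes — contains both E and ¬E.
  branch 2 (add ((¬C ∧ A) ∧ (C ∧ (¬A ∧ B)))):
    ((¬C ∧ A) ∧ (C ∧ (¬A ∧ B))): α-rule — add (¬C ∧ A), (C ∧ (¬A ∧ B)).
    (¬C ∧ A): α-rule — add ¬C, A.
    (C ∧ (¬A ∧ B)): α-rule — add C, (¬A ∧ B).
    × closes — contains both C and ¬C.
2 branches closed, 6 open.
Each open branch fixes some atoms; the unmentioned ones are free. Counting distinct full assignments: branch {B=T, D=T, E=F} (C, A) contributes 4 new; branch {B=T, D=T, E=F} (C, A) contributes 0 new; branch {B=T, C=T, D=T, E=T} (A) contributes 2 new; branch {B=T, C=T, D=T, E=T} (A) contributes 0 new; branch {B=F, C=F, D=T, E=T} (A) contributes 2 new; branch {B=F, D=T, E=T} (C, A) contributes 2 new. Total: 10.

10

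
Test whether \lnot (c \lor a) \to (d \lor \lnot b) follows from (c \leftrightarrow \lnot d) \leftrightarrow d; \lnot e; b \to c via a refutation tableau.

Initial set: {((c \leftrightarrow \lnot d) \leftrightarrow d); \lnot e; (b \to c); \lnot (\lnot (c \lor a) \to (d \lor \lnot b))}.
\lnot (\lnot (c \lor a) \to (d \lor \lnot b)): α-rule — add \lnot (c \lor a), \lnot (d \lor \lnot b).
\lnot (c \lor a): α-rule — add \lnot c, \lnot a.
\lnot (d \lor \lnot b): α-rule — add \lnot d, \lnot \lnot b.
((c \leftrightarrow \lnot d) \leftrightarrow d): β-rule — branch into (c \leftrightarrow \lnot d), d  //  \lnot (c \leftrightarrow \lnot d), \lnot d.
  branch 1 (add (c \leftrightarrow \lnot d), d):
    × closes — contains both d and \lnot d.
  branch 2 (add \lnot (c \leftrightarrow \lnot d), \lnot d):
    (b \to c): β-rule — branch into \lnot b  //  c.
      branch 2.1 (add \lnot b):
        × closes — contains both b and \lnot b.
      branch 2.2 (add c):
        × closes — contains both c and \lnot c.
All 3 branches close.
Every branch closed, so the premises entail the conclusion.

Yes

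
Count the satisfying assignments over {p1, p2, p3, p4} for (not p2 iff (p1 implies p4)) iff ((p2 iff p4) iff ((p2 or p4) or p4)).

Initial set: {((not p2 iff (p1 implies p4)) iff ((p2 iff p4) iff ((p2 or p4) or p4)))}.
((not p2 iff (p1 implies p4)) iff ((p2 iff p4) iff ((p2 or p4) or p4))): β-rule — branch into (not p2 iff (p1 implies p4)), ((p2 iff p4) iff ((p2 or p4) or p4))  //  not (not p2 iff (p1 implies p4)), not ((p2 iff p4) iff ((p2 or p4) or p4)).
  branch 1 (add (not p2 iff (p1 implies p4)), ((p2 iff p4) iff ((p2 or p4) or p4))):
    (not p2 iff (p1 implies p4)): β-rule — branch into not p2, (p1 implies p4)  //  not not p2, not (p1 implies p4).
      branch 1.1 (add not p2, (p1 implies p4)):
        ((p2 iff p4) iff ((p2 or p4) or p4)): β-rule — branch into (p2 iff p4), ((p2 or p4) or p4)  //  not (p2 iff p4), not ((p2 or p4) or p4).
          branch 1.1.1 (add (p2 iff p4), ((p2 or p4) or p4)):
            (p1 implies p4): β-rule — branch into not p1  //  p4.
              branch 1.1.1.1 (add not p1):
                (p2 iff p4): β-rule — branch into p2, p4  //  not p2, not p4.
                  branch 1.1.1.1.1 (add p2, p4):
                    × closes — contains both p2 and not p2.
                  branch 1.1.1.1.2 (add not p2, not p4):
                    ((p2 or p4) or p4): β-rule — branch into (p2 or p4)  //  p4.
                      branch 1.1.1.1.2.1 (add (p2 or p4)):
                        (p2 or p4): β-rule — branch into p2  //  p4.
                          branch 1.1.1.1.2.1.1 (add p2):
                            × closes — contains both p2 and not p2.
                          branch 1.1.1.1.2.1.2 (add p4):
                            × closes — contains both p4 and not p4.
                      branch 1.1.1.1.2.2 (add p4):
                        × closes — contains both p4 and not p4.
              branch 1.1.1.2 (add p4):
                (p2 iff p4): β-rule — branch into p2, p4  //  not p2, not p4.
                  branch 1.1.1.2.1 (add p2, p4):
                    × closes — contains both p2 and not p2.
                  branch 1.1.1.2.2 (add not p2, not p4):
                    × closes — contains both p4 and not p4.
          branch 1.1.2 (add not (p2 iff p4), not ((p2 or p4) or p4)):
            not ((p2 or p4) or p4): α-rule — add not (p2 or p4), not p4.
            not (p2 or p4): α-rule — add not p2, not p4.
            (p1 implies p4): β-rule — branch into not p1  //  p4.
              branch 1.1.2.1 (add not p1):
                not (p2 iff p4): β-rule — branch into p2, not p4  //  not p2, p4.
                  branch 1.1.2.1.1 (add p2, not p4):
                    × closes — contains both p2 and not p2.
                  branch 1.1.2.1.2 (add not p2, p4):
                    × closes — contains both p4 and not p4.
              branch 1.1.2.2 (add p4):
                × closes — contains both p4 and not p4.
      branch 1.2 (add not not p2, not (p1 implies p4)):
        not (p1 implies p4): α-rule — add p1, not p4.
        ((p2 iff p4) iff ((p2 or p4) or p4)): β-rule — branch into (p2 iff p4), ((p2 or p4) or p4)  //  not (p2 iff p4), not ((p2 or p4) or p4).
          branch 1.2.1 (add (p2 iff p4), ((p2 or p4) or p4)):
            (p2 iff p4): β-rule — branch into p2, p4  //  not p2, not p4.
              branch 1.2.1.1 (add p2, p4):
                × closes — contains both p4 and not p4.
              branch 1.2.1.2 (add not p2, not p4):
                × closes — contains both p2 and not p2.
          branch 1.2.2 (add not (p2 iff p4), not ((p2 or p4) or p4)):
            not ((p2 or p4) or p4): α-rule — add not (p2 or p4), not p4.
            not (p2 or p4): α-rule — add not p2, not p4.
            × closes — contains both p2 and not p2.
  branch 2 (add not (not p2 iff (p1 implies p4)), not ((p2 iff p4) iff ((p2 or p4) or p4))):
    not (not p2 iff (p1 implies p4)): β-rule — branch into not p2, not (p1 implies p4)  //  not not p2, (p1 implies p4).
      branch 2.1 (add not p2, not (p1 implies p4)):
        not (p1 implies p4): α-rule — add p1, not p4.
        not ((p2 iff p4) iff ((p2 or p4) or p4)): β-rule — branch into (p2 iff p4), not ((p2 or p4) or p4)  //  not (p2 iff p4), ((p2 or p4) or p4).
          branch 2.1.1 (add (p2 iff p4), not ((p2 or p4) or p4)):
            not ((p2 or p4) or p4): α-rule — add not (p2 or p4), not p4.
            not (p2 or p4): α-rule — add not p2, not p4.
            (p2 iff p4): β-rule — branch into p2, p4  //  not p2, not p4.
              branch 2.1.1.1 (add p2, p4):
                × closes — contains both p2 and not p2.
              branch 2.1.1.2 (add not p2, not p4):
                ○ open, literals {p1=1, p2=0, p4=0}.
          branch 2.1.2 (add not (p2 iff p4), ((p2 or p4) or p4)):
            not (p2 iff p4): β-rule — branch into p2, not p4  //  not p2, p4.
              branch 2.1.2.1 (add p2, not p4):
                × closes — contains both p2 and not p2.
              branch 2.1.2.2 (add not p2, p4):
                × closes — contains both p4 and not p4.
      branch 2.2 (add not not p2, (p1 implies p4)):
        not ((p2 iff p4) iff ((p2 or p4) or p4)): β-rule — branch into (p2 iff p4), not ((p2 or p4) or p4)  //  not (p2 iff p4), ((p2 or p4) or p4).
          branch 2.2.1 (add (p2 iff p4), not ((p2 or p4) or p4)):
            not ((p2 or p4) or p4): α-rule — add not (p2 or p4), not p4.
            not (p2 or p4): α-rule — add not p2, not p4.
            × closes — contains both p2 and not p2.
          branch 2.2.2 (add not (p2 iff p4), ((p2 or p4) or p4)):
            (p1 implies p4): β-rule — branch into not p1  //  p4.
              branch 2.2.2.1 (add not p1):
                not (p2 iff p4): β-rule — branch into p2, not p4  //  not p2, p4.
                  branch 2.2.2.1.1 (add p2, not p4):
                    ((p2 or p4) or p4): β-rule — branch into (p2 or p4)  //  p4.
                      branch 2.2.2.1.1.1 (add (p2 or p4)):
                        (p2 or p4): β-rule — branch into p2  //  p4.
                          branch 2.2.2.1.1.1.1 (add p2):
                            ○ open, literals {p1=0, p2=1, p4=0}.
                          branch 2.2.2.1.1.1.2 (add p4):
                            × closes — contains both p4 and not p4.
                      branch 2.2.2.1.1.2 (add p4):
                        × closes — contains both p4 and not p4.
                  branch 2.2.2.1.2 (add not p2, p4):
                    × closes — contains both p2 and not p2.
              branch 2.2.2.2 (add p4):
                not (p2 iff p4): β-rule — branch into p2, not p4  //  not p2, p4.
                  branch 2.2.2.2.1 (add p2, not p4):
                    × closes — contains both p4 and not p4.
                  branch 2.2.2.2.2 (add not p2, p4):
                    × closes — contains both p2 and not p2.
21 branches closed, 2 open.
Each open branch fixes some atoms; the unmentioned ones are free. Counting distinct full assignments: branch {p1=1, p2=0, p4=0} (p3) contributes 2 new; branch {p1=0, p2=1, p4=0} (p3) contributes 2 new. Total: 4.

4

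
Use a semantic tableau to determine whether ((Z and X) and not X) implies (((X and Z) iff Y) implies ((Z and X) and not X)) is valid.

Valid

Assume the negation and expand:
Initial set: {not (((Z and X) and not X) implies (((X and Z) iff Y) implies ((Z and X) and not X)))}.
not (((Z and X) and not X) implies (((X and Z) iff Y) implies ((Z and X) and not X))): α-rule — add ((Z and X) and not X), not (((X and Z) iff Y) implies ((Z and X) and not X)).
((Z and X) and not X): α-rule — add (Z and X), not X.
not (((X and Z) iff Y) implies ((Z and X) and not X)): α-rule — add ((X and Z) iff Y), not ((Z and X) and not X).
(Z and X): α-rule — add Z, X.
× closes — contains both X and not X.
All 1 branch closes.
Every branch closed, so the negation is unsatisfiable and the formula is valid.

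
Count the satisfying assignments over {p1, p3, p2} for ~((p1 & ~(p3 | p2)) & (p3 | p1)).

7

Initial set: {T ~((p1 & ~(p3 | p2)) & (p3 | p1))}.
T ~((p1 & ~(p3 | p2)) & (p3 | p1)): β-rule — branch into F (p1 & ~(p3 | p2))  //  F (p3 | p1).
  branch 1 (add F (p1 & ~(p3 | p2))):
    F (p1 & ~(p3 | p2)): β-rule — branch into F p1  //  F ~(p3 | p2).
      branch 1.1 (add F p1):
        ○ open, literals {p1=0}.
      branch 1.2 (add F ~(p3 | p2)):
        F ~(p3 | p2): β-rule — branch into T p3  //  T p2.
          branch 1.2.1 (add T p3):
            ○ open, literals {p3=1}.
          branch 1.2.2 (add T p2):
            ○ open, literals {p2=1}.
  branch 2 (add F (p3 | p1)):
    F (p3 | p1): α-rule — add F p3, F p1.
    ○ open, literals {p1=0, p3=0}.
0 branches closed, 4 open.
Each open branch fixes some atoms; the unmentioned ones are free. Counting distinct full assignments: branch {p1=0} (p3, p2) contributes 4 new; branch {p3=1} (p1, p2) contributes 2 new; branch {p2=1} (p1, p3) contributes 1 new; branch {p1=0, p3=0} (p2) contributes 0 new. Total: 7.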